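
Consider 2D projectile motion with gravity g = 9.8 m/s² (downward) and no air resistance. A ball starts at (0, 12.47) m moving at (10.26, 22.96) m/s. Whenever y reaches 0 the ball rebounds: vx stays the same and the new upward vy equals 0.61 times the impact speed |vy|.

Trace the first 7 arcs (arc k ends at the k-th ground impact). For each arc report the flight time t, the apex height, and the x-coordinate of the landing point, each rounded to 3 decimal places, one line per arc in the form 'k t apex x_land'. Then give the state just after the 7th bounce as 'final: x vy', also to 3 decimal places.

1 5.177 39.366 53.119
2 3.458 14.648 88.598
3 2.109 5.451 110.240
4 1.287 2.028 123.441
5 0.785 0.755 131.494
6 0.479 0.281 136.407
7 0.292 0.104 139.403
final: 139.403 0.873

Arc 1: start y=12.470, vy=22.960 → t=5.177, apex=39.366, x_land=53.119, impact vy=-27.777
  bounce: vy ← 0.61·27.777 = 16.944
Arc 2: start y=0.000, vy=16.944 → t=3.458, apex=14.648, x_land=88.598, impact vy=-16.944
  bounce: vy ← 0.61·16.944 = 10.336
Arc 3: start y=0.000, vy=10.336 → t=2.109, apex=5.451, x_land=110.240, impact vy=-10.336
  bounce: vy ← 0.61·10.336 = 6.305
Arc 4: start y=0.000, vy=6.305 → t=1.287, apex=2.028, x_land=123.441, impact vy=-6.305
  bounce: vy ← 0.61·6.305 = 3.846
Arc 5: start y=0.000, vy=3.846 → t=0.785, apex=0.755, x_land=131.494, impact vy=-3.846
  bounce: vy ← 0.61·3.846 = 2.346
Arc 6: start y=0.000, vy=2.346 → t=0.479, apex=0.281, x_land=136.407, impact vy=-2.346
  bounce: vy ← 0.61·2.346 = 1.431
Arc 7: start y=0.000, vy=1.431 → t=0.292, apex=0.104, x_land=139.403, impact vy=-1.431
  bounce: vy ← 0.61·1.431 = 0.873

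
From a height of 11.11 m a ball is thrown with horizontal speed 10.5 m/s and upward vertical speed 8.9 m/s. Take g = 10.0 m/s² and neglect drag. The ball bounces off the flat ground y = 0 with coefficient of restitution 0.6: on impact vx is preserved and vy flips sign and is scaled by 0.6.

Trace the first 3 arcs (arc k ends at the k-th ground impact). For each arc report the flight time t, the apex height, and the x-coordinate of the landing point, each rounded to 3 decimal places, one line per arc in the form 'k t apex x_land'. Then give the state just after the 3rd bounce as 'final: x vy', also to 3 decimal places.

Arc 1: start y=11.110, vy=8.900 → t=2.626, apex=15.070, x_land=27.574, impact vy=-17.361
  bounce: vy ← 0.6·17.361 = 10.417
Arc 2: start y=0.000, vy=10.417 → t=2.083, apex=5.425, x_land=49.449, impact vy=-10.417
  bounce: vy ← 0.6·10.417 = 6.250
Arc 3: start y=0.000, vy=6.250 → t=1.250, apex=1.953, x_land=62.574, impact vy=-6.250
  bounce: vy ← 0.6·6.250 = 3.750

1 2.626 15.070 27.574
2 2.083 5.425 49.449
3 1.250 1.953 62.574
final: 62.574 3.750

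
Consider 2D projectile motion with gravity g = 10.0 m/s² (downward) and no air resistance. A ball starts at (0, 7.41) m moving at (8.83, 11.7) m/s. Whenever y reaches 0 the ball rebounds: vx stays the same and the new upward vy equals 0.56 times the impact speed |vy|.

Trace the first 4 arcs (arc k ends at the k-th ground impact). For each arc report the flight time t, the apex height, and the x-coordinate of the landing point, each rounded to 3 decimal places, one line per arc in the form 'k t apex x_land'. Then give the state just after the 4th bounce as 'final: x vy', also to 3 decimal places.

1 2.858 14.255 25.240
2 1.891 4.470 41.938
3 1.059 1.402 51.289
4 0.593 0.440 56.526
final: 56.526 1.661

Arc 1: start y=7.410, vy=11.700 → t=2.858, apex=14.255, x_land=25.240, impact vy=-16.885
  bounce: vy ← 0.56·16.885 = 9.455
Arc 2: start y=0.000, vy=9.455 → t=1.891, apex=4.470, x_land=41.938, impact vy=-9.455
  bounce: vy ← 0.56·9.455 = 5.295
Arc 3: start y=0.000, vy=5.295 → t=1.059, apex=1.402, x_land=51.289, impact vy=-5.295
  bounce: vy ← 0.56·5.295 = 2.965
Arc 4: start y=0.000, vy=2.965 → t=0.593, apex=0.440, x_land=56.526, impact vy=-2.965
  bounce: vy ← 0.56·2.965 = 1.661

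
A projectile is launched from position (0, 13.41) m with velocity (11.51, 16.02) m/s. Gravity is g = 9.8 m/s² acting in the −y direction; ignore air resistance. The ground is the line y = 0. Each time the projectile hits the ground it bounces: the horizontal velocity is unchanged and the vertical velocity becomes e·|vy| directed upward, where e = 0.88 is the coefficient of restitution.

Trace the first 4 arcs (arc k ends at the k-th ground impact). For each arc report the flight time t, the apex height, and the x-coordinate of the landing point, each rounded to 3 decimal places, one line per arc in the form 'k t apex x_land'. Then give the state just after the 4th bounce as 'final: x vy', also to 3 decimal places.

Arc 1: start y=13.410, vy=16.020 → t=3.960, apex=26.504, x_land=45.584, impact vy=-22.792
  bounce: vy ← 0.88·22.792 = 20.057
Arc 2: start y=0.000, vy=20.057 → t=4.093, apex=20.525, x_land=92.698, impact vy=-20.057
  bounce: vy ← 0.88·20.057 = 17.650
Arc 3: start y=0.000, vy=17.650 → t=3.602, apex=15.894, x_land=134.158, impact vy=-17.650
  bounce: vy ← 0.88·17.650 = 15.532
Arc 4: start y=0.000, vy=15.532 → t=3.170, apex=12.309, x_land=170.642, impact vy=-15.532
  bounce: vy ← 0.88·15.532 = 13.668

1 3.960 26.504 45.584
2 4.093 20.525 92.698
3 3.602 15.894 134.158
4 3.170 12.309 170.642
final: 170.642 13.668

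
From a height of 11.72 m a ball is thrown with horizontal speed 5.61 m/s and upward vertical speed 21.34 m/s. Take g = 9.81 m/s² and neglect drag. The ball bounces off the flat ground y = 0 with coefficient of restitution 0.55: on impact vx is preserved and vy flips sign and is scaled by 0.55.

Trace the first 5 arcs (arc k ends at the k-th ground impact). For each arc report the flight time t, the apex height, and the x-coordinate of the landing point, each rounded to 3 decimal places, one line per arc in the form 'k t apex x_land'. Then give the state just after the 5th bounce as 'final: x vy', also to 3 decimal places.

1 4.844 34.931 27.174
2 2.935 10.567 43.642
3 1.615 3.196 52.700
4 0.888 0.967 57.681
5 0.488 0.292 60.421
final: 60.421 1.318

Arc 1: start y=11.720, vy=21.340 → t=4.844, apex=34.931, x_land=27.174, impact vy=-26.179
  bounce: vy ← 0.55·26.179 = 14.398
Arc 2: start y=0.000, vy=14.398 → t=2.935, apex=10.567, x_land=43.642, impact vy=-14.398
  bounce: vy ← 0.55·14.398 = 7.919
Arc 3: start y=0.000, vy=7.919 → t=1.615, apex=3.196, x_land=52.700, impact vy=-7.919
  bounce: vy ← 0.55·7.919 = 4.356
Arc 4: start y=0.000, vy=4.356 → t=0.888, apex=0.967, x_land=57.681, impact vy=-4.356
  bounce: vy ← 0.55·4.356 = 2.396
Arc 5: start y=0.000, vy=2.396 → t=0.488, apex=0.292, x_land=60.421, impact vy=-2.396
  bounce: vy ← 0.55·2.396 = 1.318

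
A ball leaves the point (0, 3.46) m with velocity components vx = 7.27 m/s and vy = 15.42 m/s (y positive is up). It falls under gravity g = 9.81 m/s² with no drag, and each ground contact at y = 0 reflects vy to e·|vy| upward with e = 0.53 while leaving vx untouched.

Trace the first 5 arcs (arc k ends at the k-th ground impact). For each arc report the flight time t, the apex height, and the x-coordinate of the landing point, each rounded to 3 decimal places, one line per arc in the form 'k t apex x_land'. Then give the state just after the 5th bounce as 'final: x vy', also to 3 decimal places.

Arc 1: start y=3.460, vy=15.420 → t=3.354, apex=15.579, x_land=24.384, impact vy=-17.483
  bounce: vy ← 0.53·17.483 = 9.266
Arc 2: start y=0.000, vy=9.266 → t=1.889, apex=4.376, x_land=38.118, impact vy=-9.266
  bounce: vy ← 0.53·9.266 = 4.911
Arc 3: start y=0.000, vy=4.911 → t=1.001, apex=1.229, x_land=45.397, impact vy=-4.911
  bounce: vy ← 0.53·4.911 = 2.603
Arc 4: start y=0.000, vy=2.603 → t=0.531, apex=0.345, x_land=49.255, impact vy=-2.603
  bounce: vy ← 0.53·2.603 = 1.380
Arc 5: start y=0.000, vy=1.380 → t=0.281, apex=0.097, x_land=51.299, impact vy=-1.380
  bounce: vy ← 0.53·1.380 = 0.731

1 3.354 15.579 24.384
2 1.889 4.376 38.118
3 1.001 1.229 45.397
4 0.531 0.345 49.255
5 0.281 0.097 51.299
final: 51.299 0.731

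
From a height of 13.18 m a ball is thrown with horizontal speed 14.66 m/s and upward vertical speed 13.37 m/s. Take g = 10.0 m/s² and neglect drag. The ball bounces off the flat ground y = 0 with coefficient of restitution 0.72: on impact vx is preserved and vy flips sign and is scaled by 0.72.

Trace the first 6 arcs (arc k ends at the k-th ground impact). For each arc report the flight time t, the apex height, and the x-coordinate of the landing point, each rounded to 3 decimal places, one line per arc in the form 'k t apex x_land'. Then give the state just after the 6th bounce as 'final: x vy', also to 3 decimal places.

1 3.440 22.118 50.434
2 3.029 11.466 94.834
3 2.181 5.944 126.802
4 1.570 3.081 149.819
5 1.130 1.597 166.391
6 0.814 0.828 178.323
final: 178.323 2.930

Arc 1: start y=13.180, vy=13.370 → t=3.440, apex=22.118, x_land=50.434, impact vy=-21.032
  bounce: vy ← 0.72·21.032 = 15.143
Arc 2: start y=0.000, vy=15.143 → t=3.029, apex=11.466, x_land=94.834, impact vy=-15.143
  bounce: vy ← 0.72·15.143 = 10.903
Arc 3: start y=0.000, vy=10.903 → t=2.181, apex=5.944, x_land=126.802, impact vy=-10.903
  bounce: vy ← 0.72·10.903 = 7.850
Arc 4: start y=0.000, vy=7.850 → t=1.570, apex=3.081, x_land=149.819, impact vy=-7.850
  bounce: vy ← 0.72·7.850 = 5.652
Arc 5: start y=0.000, vy=5.652 → t=1.130, apex=1.597, x_land=166.391, impact vy=-5.652
  bounce: vy ← 0.72·5.652 = 4.070
Arc 6: start y=0.000, vy=4.070 → t=0.814, apex=0.828, x_land=178.323, impact vy=-4.070
  bounce: vy ← 0.72·4.070 = 2.930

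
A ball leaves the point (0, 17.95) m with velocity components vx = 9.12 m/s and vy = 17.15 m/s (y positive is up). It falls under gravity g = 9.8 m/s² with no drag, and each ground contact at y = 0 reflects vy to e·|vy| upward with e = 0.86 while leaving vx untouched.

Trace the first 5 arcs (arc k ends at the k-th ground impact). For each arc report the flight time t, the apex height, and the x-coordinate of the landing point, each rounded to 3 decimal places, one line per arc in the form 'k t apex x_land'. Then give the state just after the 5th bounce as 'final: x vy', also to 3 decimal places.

Arc 1: start y=17.950, vy=17.150 → t=4.343, apex=32.956, x_land=39.612, impact vy=-25.415
  bounce: vy ← 0.86·25.415 = 21.857
Arc 2: start y=0.000, vy=21.857 → t=4.461, apex=24.374, x_land=80.293, impact vy=-21.857
  bounce: vy ← 0.86·21.857 = 18.797
Arc 3: start y=0.000, vy=18.797 → t=3.836, apex=18.027, x_land=115.279, impact vy=-18.797
  bounce: vy ← 0.86·18.797 = 16.166
Arc 4: start y=0.000, vy=16.166 → t=3.299, apex=13.333, x_land=145.367, impact vy=-16.166
  bounce: vy ← 0.86·16.166 = 13.902
Arc 5: start y=0.000, vy=13.902 → t=2.837, apex=9.861, x_land=171.242, impact vy=-13.902
  bounce: vy ← 0.86·13.902 = 11.956

1 4.343 32.956 39.612
2 4.461 24.374 80.293
3 3.836 18.027 115.279
4 3.299 13.333 145.367
5 2.837 9.861 171.242
final: 171.242 11.956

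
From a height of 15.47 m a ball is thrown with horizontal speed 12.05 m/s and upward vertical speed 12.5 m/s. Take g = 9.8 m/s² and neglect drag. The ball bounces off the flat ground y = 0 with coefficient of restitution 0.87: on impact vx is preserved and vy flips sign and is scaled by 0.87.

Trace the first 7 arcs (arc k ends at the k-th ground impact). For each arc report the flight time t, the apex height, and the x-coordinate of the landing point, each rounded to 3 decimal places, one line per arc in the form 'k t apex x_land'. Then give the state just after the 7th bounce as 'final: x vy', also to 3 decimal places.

1 3.463 23.442 41.726
2 3.806 17.743 87.586
3 3.311 13.430 127.485
4 2.881 10.165 162.196
5 2.506 7.694 192.395
6 2.180 5.824 218.668
7 1.897 4.408 241.526
final: 241.526 8.086

Arc 1: start y=15.470, vy=12.500 → t=3.463, apex=23.442, x_land=41.726, impact vy=-21.435
  bounce: vy ← 0.87·21.435 = 18.649
Arc 2: start y=0.000, vy=18.649 → t=3.806, apex=17.743, x_land=87.586, impact vy=-18.649
  bounce: vy ← 0.87·18.649 = 16.224
Arc 3: start y=0.000, vy=16.224 → t=3.311, apex=13.430, x_land=127.485, impact vy=-16.224
  bounce: vy ← 0.87·16.224 = 14.115
Arc 4: start y=0.000, vy=14.115 → t=2.881, apex=10.165, x_land=162.196, impact vy=-14.115
  bounce: vy ← 0.87·14.115 = 12.280
Arc 5: start y=0.000, vy=12.280 → t=2.506, apex=7.694, x_land=192.395, impact vy=-12.280
  bounce: vy ← 0.87·12.280 = 10.684
Arc 6: start y=0.000, vy=10.684 → t=2.180, apex=5.824, x_land=218.668, impact vy=-10.684
  bounce: vy ← 0.87·10.684 = 9.295
Arc 7: start y=0.000, vy=9.295 → t=1.897, apex=4.408, x_land=241.526, impact vy=-9.295
  bounce: vy ← 0.87·9.295 = 8.086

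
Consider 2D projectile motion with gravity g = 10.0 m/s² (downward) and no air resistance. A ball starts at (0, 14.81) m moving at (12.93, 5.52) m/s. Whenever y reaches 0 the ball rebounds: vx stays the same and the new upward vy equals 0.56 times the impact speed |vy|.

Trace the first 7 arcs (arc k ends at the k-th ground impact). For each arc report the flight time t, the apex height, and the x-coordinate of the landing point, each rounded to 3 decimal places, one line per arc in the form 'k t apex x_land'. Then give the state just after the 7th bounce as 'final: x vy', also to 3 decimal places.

1 2.359 16.334 30.507
2 2.024 5.122 56.681
3 1.134 1.606 71.339
4 0.635 0.504 79.547
5 0.355 0.158 84.143
6 0.199 0.050 86.718
7 0.111 0.016 88.159
final: 88.159 0.312

Arc 1: start y=14.810, vy=5.520 → t=2.359, apex=16.334, x_land=30.507, impact vy=-18.074
  bounce: vy ← 0.56·18.074 = 10.121
Arc 2: start y=0.000, vy=10.121 → t=2.024, apex=5.122, x_land=56.681, impact vy=-10.121
  bounce: vy ← 0.56·10.121 = 5.668
Arc 3: start y=0.000, vy=5.668 → t=1.134, apex=1.606, x_land=71.339, impact vy=-5.668
  bounce: vy ← 0.56·5.668 = 3.174
Arc 4: start y=0.000, vy=3.174 → t=0.635, apex=0.504, x_land=79.547, impact vy=-3.174
  bounce: vy ← 0.56·3.174 = 1.777
Arc 5: start y=0.000, vy=1.777 → t=0.355, apex=0.158, x_land=84.143, impact vy=-1.777
  bounce: vy ← 0.56·1.777 = 0.995
Arc 6: start y=0.000, vy=0.995 → t=0.199, apex=0.050, x_land=86.718, impact vy=-0.995
  bounce: vy ← 0.56·0.995 = 0.557
Arc 7: start y=0.000, vy=0.557 → t=0.111, apex=0.016, x_land=88.159, impact vy=-0.557
  bounce: vy ← 0.56·0.557 = 0.312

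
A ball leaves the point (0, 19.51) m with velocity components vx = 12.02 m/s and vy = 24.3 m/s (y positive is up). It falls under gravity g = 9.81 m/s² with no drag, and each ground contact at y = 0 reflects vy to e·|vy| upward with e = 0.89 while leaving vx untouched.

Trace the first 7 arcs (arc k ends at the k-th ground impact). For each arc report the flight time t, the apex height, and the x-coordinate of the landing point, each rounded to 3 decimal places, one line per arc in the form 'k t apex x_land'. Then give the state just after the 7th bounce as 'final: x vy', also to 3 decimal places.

Arc 1: start y=19.510, vy=24.300 → t=5.657, apex=49.606, x_land=68.000, impact vy=-31.197
  bounce: vy ← 0.89·31.197 = 27.766
Arc 2: start y=0.000, vy=27.766 → t=5.661, apex=39.293, x_land=136.041, impact vy=-27.766
  bounce: vy ← 0.89·27.766 = 24.711
Arc 3: start y=0.000, vy=24.711 → t=5.038, apex=31.124, x_land=196.598, impact vy=-24.711
  bounce: vy ← 0.89·24.711 = 21.993
Arc 4: start y=0.000, vy=21.993 → t=4.484, apex=24.653, x_land=250.494, impact vy=-21.993
  bounce: vy ← 0.89·21.993 = 19.574
Arc 5: start y=0.000, vy=19.574 → t=3.991, apex=19.528, x_land=298.461, impact vy=-19.574
  bounce: vy ← 0.89·19.574 = 17.421
Arc 6: start y=0.000, vy=17.421 → t=3.552, apex=15.468, x_land=341.152, impact vy=-17.421
  bounce: vy ← 0.89·17.421 = 15.505
Arc 7: start y=0.000, vy=15.505 → t=3.161, apex=12.252, x_land=379.146, impact vy=-15.505
  bounce: vy ← 0.89·15.505 = 13.799

1 5.657 49.606 68.000
2 5.661 39.293 136.041
3 5.038 31.124 196.598
4 4.484 24.653 250.494
5 3.991 19.528 298.461
6 3.552 15.468 341.152
7 3.161 12.252 379.146
final: 379.146 13.799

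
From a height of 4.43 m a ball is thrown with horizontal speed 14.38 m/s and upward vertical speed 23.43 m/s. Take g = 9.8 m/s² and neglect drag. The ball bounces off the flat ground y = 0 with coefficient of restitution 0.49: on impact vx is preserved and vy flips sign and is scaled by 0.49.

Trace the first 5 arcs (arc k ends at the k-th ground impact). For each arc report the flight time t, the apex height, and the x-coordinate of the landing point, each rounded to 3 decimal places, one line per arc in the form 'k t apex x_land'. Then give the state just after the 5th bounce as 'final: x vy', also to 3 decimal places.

1 4.964 32.438 71.379
2 2.521 7.788 107.638
3 1.236 1.870 125.405
4 0.605 0.449 134.111
5 0.297 0.108 138.377
final: 138.377 0.712

Arc 1: start y=4.430, vy=23.430 → t=4.964, apex=32.438, x_land=71.379, impact vy=-25.215
  bounce: vy ← 0.49·25.215 = 12.355
Arc 2: start y=0.000, vy=12.355 → t=2.521, apex=7.788, x_land=107.638, impact vy=-12.355
  bounce: vy ← 0.49·12.355 = 6.054
Arc 3: start y=0.000, vy=6.054 → t=1.236, apex=1.870, x_land=125.405, impact vy=-6.054
  bounce: vy ← 0.49·6.054 = 2.967
Arc 4: start y=0.000, vy=2.967 → t=0.605, apex=0.449, x_land=134.111, impact vy=-2.967
  bounce: vy ← 0.49·2.967 = 1.454
Arc 5: start y=0.000, vy=1.454 → t=0.297, apex=0.108, x_land=138.377, impact vy=-1.454
  bounce: vy ← 0.49·1.454 = 0.712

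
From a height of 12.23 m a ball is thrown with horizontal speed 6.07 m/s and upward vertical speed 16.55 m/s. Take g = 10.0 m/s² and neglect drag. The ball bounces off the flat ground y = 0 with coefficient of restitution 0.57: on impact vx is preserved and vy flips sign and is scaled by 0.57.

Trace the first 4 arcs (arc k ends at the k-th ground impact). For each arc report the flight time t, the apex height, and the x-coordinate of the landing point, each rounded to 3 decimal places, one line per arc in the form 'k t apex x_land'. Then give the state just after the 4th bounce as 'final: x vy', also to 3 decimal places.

1 3.932 25.925 23.868
2 2.596 8.423 39.624
3 1.480 2.737 48.606
4 0.843 0.889 53.725
final: 53.725 2.404

Arc 1: start y=12.230, vy=16.550 → t=3.932, apex=25.925, x_land=23.868, impact vy=-22.771
  bounce: vy ← 0.57·22.771 = 12.979
Arc 2: start y=0.000, vy=12.979 → t=2.596, apex=8.423, x_land=39.624, impact vy=-12.979
  bounce: vy ← 0.57·12.979 = 7.398
Arc 3: start y=0.000, vy=7.398 → t=1.480, apex=2.737, x_land=48.606, impact vy=-7.398
  bounce: vy ← 0.57·7.398 = 4.217
Arc 4: start y=0.000, vy=4.217 → t=0.843, apex=0.889, x_land=53.725, impact vy=-4.217
  bounce: vy ← 0.57·4.217 = 2.404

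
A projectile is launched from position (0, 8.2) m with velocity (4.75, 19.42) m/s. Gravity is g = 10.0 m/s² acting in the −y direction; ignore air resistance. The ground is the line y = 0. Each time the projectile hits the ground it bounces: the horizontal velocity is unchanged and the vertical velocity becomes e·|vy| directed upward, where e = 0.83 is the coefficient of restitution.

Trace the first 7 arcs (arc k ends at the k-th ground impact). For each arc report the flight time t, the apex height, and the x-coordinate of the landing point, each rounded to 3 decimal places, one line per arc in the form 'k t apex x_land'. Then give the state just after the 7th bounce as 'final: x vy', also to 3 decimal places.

1 4.268 27.057 20.274
2 3.862 18.639 38.616
3 3.205 12.841 53.841
4 2.660 8.846 66.477
5 2.208 6.094 76.965
6 1.833 4.198 85.670
7 1.521 2.892 92.895
final: 92.895 6.312

Arc 1: start y=8.200, vy=19.420 → t=4.268, apex=27.057, x_land=20.274, impact vy=-23.262
  bounce: vy ← 0.83·23.262 = 19.308
Arc 2: start y=0.000, vy=19.308 → t=3.862, apex=18.639, x_land=38.616, impact vy=-19.308
  bounce: vy ← 0.83·19.308 = 16.025
Arc 3: start y=0.000, vy=16.025 → t=3.205, apex=12.841, x_land=53.841, impact vy=-16.025
  bounce: vy ← 0.83·16.025 = 13.301
Arc 4: start y=0.000, vy=13.301 → t=2.660, apex=8.846, x_land=66.477, impact vy=-13.301
  bounce: vy ← 0.83·13.301 = 11.040
Arc 5: start y=0.000, vy=11.040 → t=2.208, apex=6.094, x_land=76.965, impact vy=-11.040
  bounce: vy ← 0.83·11.040 = 9.163
Arc 6: start y=0.000, vy=9.163 → t=1.833, apex=4.198, x_land=85.670, impact vy=-9.163
  bounce: vy ← 0.83·9.163 = 7.605
Arc 7: start y=0.000, vy=7.605 → t=1.521, apex=2.892, x_land=92.895, impact vy=-7.605
  bounce: vy ← 0.83·7.605 = 6.312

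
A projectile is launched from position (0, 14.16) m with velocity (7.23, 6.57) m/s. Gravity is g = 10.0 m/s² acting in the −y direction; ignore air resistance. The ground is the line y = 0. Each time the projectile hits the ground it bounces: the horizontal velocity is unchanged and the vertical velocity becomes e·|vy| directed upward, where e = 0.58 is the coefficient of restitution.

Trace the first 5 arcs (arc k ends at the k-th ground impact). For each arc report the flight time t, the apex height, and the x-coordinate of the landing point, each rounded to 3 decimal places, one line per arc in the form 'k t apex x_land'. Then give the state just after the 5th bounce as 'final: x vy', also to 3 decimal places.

Arc 1: start y=14.160, vy=6.570 → t=2.464, apex=16.318, x_land=17.812, impact vy=-18.066
  bounce: vy ← 0.58·18.066 = 10.478
Arc 2: start y=0.000, vy=10.478 → t=2.096, apex=5.489, x_land=32.963, impact vy=-10.478
  bounce: vy ← 0.58·10.478 = 6.077
Arc 3: start y=0.000, vy=6.077 → t=1.215, apex=1.847, x_land=41.750, impact vy=-6.077
  bounce: vy ← 0.58·6.077 = 3.525
Arc 4: start y=0.000, vy=3.525 → t=0.705, apex=0.621, x_land=46.847, impact vy=-3.525
  bounce: vy ← 0.58·3.525 = 2.044
Arc 5: start y=0.000, vy=2.044 → t=0.409, apex=0.209, x_land=49.804, impact vy=-2.044
  bounce: vy ← 0.58·2.044 = 1.186

1 2.464 16.318 17.812
2 2.096 5.489 32.963
3 1.215 1.847 41.750
4 0.705 0.621 46.847
5 0.409 0.209 49.804
final: 49.804 1.186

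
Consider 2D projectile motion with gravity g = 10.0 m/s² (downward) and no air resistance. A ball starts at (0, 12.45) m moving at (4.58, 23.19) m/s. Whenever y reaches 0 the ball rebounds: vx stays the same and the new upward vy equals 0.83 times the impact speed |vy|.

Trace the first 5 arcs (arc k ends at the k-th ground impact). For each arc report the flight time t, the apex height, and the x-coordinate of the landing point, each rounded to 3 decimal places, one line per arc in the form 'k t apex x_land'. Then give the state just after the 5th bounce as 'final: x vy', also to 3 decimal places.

Arc 1: start y=12.450, vy=23.190 → t=5.124, apex=39.339, x_land=23.468, impact vy=-28.050
  bounce: vy ← 0.83·28.050 = 23.281
Arc 2: start y=0.000, vy=23.281 → t=4.656, apex=27.101, x_land=44.793, impact vy=-23.281
  bounce: vy ← 0.83·23.281 = 19.323
Arc 3: start y=0.000, vy=19.323 → t=3.865, apex=18.670, x_land=62.493, impact vy=-19.323
  bounce: vy ← 0.83·19.323 = 16.038
Arc 4: start y=0.000, vy=16.038 → t=3.208, apex=12.861, x_land=77.184, impact vy=-16.038
  bounce: vy ← 0.83·16.038 = 13.312
Arc 5: start y=0.000, vy=13.312 → t=2.662, apex=8.860, x_land=89.378, impact vy=-13.312
  bounce: vy ← 0.83·13.312 = 11.049

1 5.124 39.339 23.468
2 4.656 27.101 44.793
3 3.865 18.670 62.493
4 3.208 12.861 77.184
5 2.662 8.860 89.378
final: 89.378 11.049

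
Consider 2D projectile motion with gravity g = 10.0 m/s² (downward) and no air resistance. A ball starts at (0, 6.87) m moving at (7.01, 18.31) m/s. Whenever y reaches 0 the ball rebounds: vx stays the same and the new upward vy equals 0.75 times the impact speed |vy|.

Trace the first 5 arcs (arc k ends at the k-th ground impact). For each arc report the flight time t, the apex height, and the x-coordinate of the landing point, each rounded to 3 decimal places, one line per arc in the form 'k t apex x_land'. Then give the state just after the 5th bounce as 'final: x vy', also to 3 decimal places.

1 4.005 23.633 28.076
2 3.261 13.293 50.936
3 2.446 7.478 68.081
4 1.834 4.206 80.940
5 1.376 2.366 90.584
final: 90.584 5.159

Arc 1: start y=6.870, vy=18.310 → t=4.005, apex=23.633, x_land=28.076, impact vy=-21.741
  bounce: vy ← 0.75·21.741 = 16.305
Arc 2: start y=0.000, vy=16.305 → t=3.261, apex=13.293, x_land=50.936, impact vy=-16.305
  bounce: vy ← 0.75·16.305 = 12.229
Arc 3: start y=0.000, vy=12.229 → t=2.446, apex=7.478, x_land=68.081, impact vy=-12.229
  bounce: vy ← 0.75·12.229 = 9.172
Arc 4: start y=0.000, vy=9.172 → t=1.834, apex=4.206, x_land=80.940, impact vy=-9.172
  bounce: vy ← 0.75·9.172 = 6.879
Arc 5: start y=0.000, vy=6.879 → t=1.376, apex=2.366, x_land=90.584, impact vy=-6.879
  bounce: vy ← 0.75·6.879 = 5.159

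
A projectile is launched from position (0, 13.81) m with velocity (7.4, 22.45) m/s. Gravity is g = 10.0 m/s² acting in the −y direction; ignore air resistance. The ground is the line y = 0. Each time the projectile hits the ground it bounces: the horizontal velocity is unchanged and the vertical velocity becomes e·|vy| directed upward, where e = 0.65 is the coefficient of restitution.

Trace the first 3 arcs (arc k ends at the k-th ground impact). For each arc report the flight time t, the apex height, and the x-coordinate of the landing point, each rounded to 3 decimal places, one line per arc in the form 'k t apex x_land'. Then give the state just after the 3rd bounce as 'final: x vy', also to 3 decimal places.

Arc 1: start y=13.810, vy=22.450 → t=5.038, apex=39.010, x_land=37.283, impact vy=-27.932
  bounce: vy ← 0.65·27.932 = 18.156
Arc 2: start y=0.000, vy=18.156 → t=3.631, apex=16.482, x_land=64.153, impact vy=-18.156
  bounce: vy ← 0.65·18.156 = 11.801
Arc 3: start y=0.000, vy=11.801 → t=2.360, apex=6.964, x_land=81.619, impact vy=-11.801
  bounce: vy ← 0.65·11.801 = 7.671

1 5.038 39.010 37.283
2 3.631 16.482 64.153
3 2.360 6.964 81.619
final: 81.619 7.671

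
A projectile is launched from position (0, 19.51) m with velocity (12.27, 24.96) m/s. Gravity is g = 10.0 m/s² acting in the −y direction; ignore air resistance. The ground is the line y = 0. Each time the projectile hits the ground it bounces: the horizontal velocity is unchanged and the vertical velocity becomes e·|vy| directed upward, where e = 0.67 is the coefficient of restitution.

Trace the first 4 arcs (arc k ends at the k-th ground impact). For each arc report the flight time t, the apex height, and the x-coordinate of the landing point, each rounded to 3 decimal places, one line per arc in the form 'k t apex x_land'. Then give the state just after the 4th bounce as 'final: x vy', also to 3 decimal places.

Arc 1: start y=19.510, vy=24.960 → t=5.679, apex=50.660, x_land=69.682, impact vy=-31.831
  bounce: vy ← 0.67·31.831 = 21.327
Arc 2: start y=0.000, vy=21.327 → t=4.265, apex=22.741, x_land=122.018, impact vy=-21.327
  bounce: vy ← 0.67·21.327 = 14.289
Arc 3: start y=0.000, vy=14.289 → t=2.858, apex=10.209, x_land=157.083, impact vy=-14.289
  bounce: vy ← 0.67·14.289 = 9.574
Arc 4: start y=0.000, vy=9.574 → t=1.915, apex=4.583, x_land=180.576, impact vy=-9.574
  bounce: vy ← 0.67·9.574 = 6.414

1 5.679 50.660 69.682
2 4.265 22.741 122.018
3 2.858 10.209 157.083
4 1.915 4.583 180.576
final: 180.576 6.414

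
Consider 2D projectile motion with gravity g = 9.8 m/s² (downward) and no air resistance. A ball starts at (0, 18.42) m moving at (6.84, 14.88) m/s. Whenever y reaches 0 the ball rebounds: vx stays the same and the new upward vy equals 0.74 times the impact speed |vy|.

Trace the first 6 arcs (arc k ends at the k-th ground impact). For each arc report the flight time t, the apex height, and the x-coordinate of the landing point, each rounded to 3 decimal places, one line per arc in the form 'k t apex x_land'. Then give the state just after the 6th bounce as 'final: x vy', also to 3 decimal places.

1 3.981 29.717 27.230
2 3.645 16.273 52.160
3 2.697 8.911 70.608
4 1.996 4.880 84.260
5 1.477 2.672 94.362
6 1.093 1.463 101.837
final: 101.837 3.963

Arc 1: start y=18.420, vy=14.880 → t=3.981, apex=29.717, x_land=27.230, impact vy=-24.134
  bounce: vy ← 0.74·24.134 = 17.859
Arc 2: start y=0.000, vy=17.859 → t=3.645, apex=16.273, x_land=52.160, impact vy=-17.859
  bounce: vy ← 0.74·17.859 = 13.216
Arc 3: start y=0.000, vy=13.216 → t=2.697, apex=8.911, x_land=70.608, impact vy=-13.216
  bounce: vy ← 0.74·13.216 = 9.780
Arc 4: start y=0.000, vy=9.780 → t=1.996, apex=4.880, x_land=84.260, impact vy=-9.780
  bounce: vy ← 0.74·9.780 = 7.237
Arc 5: start y=0.000, vy=7.237 → t=1.477, apex=2.672, x_land=94.362, impact vy=-7.237
  bounce: vy ← 0.74·7.237 = 5.355
Arc 6: start y=0.000, vy=5.355 → t=1.093, apex=1.463, x_land=101.837, impact vy=-5.355
  bounce: vy ← 0.74·5.355 = 3.963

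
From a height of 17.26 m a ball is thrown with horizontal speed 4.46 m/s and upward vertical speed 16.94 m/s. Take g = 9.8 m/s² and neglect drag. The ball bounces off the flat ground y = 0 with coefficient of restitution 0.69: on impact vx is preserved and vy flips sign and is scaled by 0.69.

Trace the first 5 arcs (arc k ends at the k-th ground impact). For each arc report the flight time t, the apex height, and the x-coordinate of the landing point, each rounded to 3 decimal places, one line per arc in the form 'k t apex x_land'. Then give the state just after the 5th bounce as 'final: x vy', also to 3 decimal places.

Arc 1: start y=17.260, vy=16.940 → t=4.280, apex=31.901, x_land=19.089, impact vy=-25.005
  bounce: vy ← 0.69·25.005 = 17.254
Arc 2: start y=0.000, vy=17.254 → t=3.521, apex=15.188, x_land=34.794, impact vy=-17.254
  bounce: vy ← 0.69·17.254 = 11.905
Arc 3: start y=0.000, vy=11.905 → t=2.430, apex=7.231, x_land=45.630, impact vy=-11.905
  bounce: vy ← 0.69·11.905 = 8.214
Arc 4: start y=0.000, vy=8.214 → t=1.676, apex=3.443, x_land=53.106, impact vy=-8.214
  bounce: vy ← 0.69·8.214 = 5.668
Arc 5: start y=0.000, vy=5.668 → t=1.157, apex=1.639, x_land=58.265, impact vy=-5.668
  bounce: vy ← 0.69·5.668 = 3.911

1 4.280 31.901 19.089
2 3.521 15.188 34.794
3 2.430 7.231 45.630
4 1.676 3.443 53.106
5 1.157 1.639 58.265
final: 58.265 3.911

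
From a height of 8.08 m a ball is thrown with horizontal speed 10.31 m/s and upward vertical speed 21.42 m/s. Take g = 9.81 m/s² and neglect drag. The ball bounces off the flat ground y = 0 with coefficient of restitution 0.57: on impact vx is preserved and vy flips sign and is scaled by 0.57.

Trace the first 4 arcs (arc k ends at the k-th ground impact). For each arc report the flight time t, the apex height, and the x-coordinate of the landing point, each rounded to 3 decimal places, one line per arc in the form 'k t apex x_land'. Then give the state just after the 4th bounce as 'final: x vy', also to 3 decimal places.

1 4.716 31.465 48.625
2 2.887 10.223 78.393
3 1.646 3.321 95.361
4 0.938 1.079 105.033
final: 105.033 2.623

Arc 1: start y=8.080, vy=21.420 → t=4.716, apex=31.465, x_land=48.625, impact vy=-24.846
  bounce: vy ← 0.57·24.846 = 14.162
Arc 2: start y=0.000, vy=14.162 → t=2.887, apex=10.223, x_land=78.393, impact vy=-14.162
  bounce: vy ← 0.57·14.162 = 8.073
Arc 3: start y=0.000, vy=8.073 → t=1.646, apex=3.321, x_land=95.361, impact vy=-8.073
  bounce: vy ← 0.57·8.073 = 4.601
Arc 4: start y=0.000, vy=4.601 → t=0.938, apex=1.079, x_land=105.033, impact vy=-4.601
  bounce: vy ← 0.57·4.601 = 2.623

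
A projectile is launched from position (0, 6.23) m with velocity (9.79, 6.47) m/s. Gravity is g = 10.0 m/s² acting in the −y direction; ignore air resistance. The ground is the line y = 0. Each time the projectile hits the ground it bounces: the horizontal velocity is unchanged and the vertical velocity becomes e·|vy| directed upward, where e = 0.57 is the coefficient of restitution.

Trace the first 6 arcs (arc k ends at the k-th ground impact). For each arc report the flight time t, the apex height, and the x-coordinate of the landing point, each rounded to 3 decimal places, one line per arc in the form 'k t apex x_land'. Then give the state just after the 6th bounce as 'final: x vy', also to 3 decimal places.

1 1.937 8.323 18.965
2 1.471 2.704 33.365
3 0.838 0.879 41.572
4 0.478 0.285 46.251
5 0.272 0.093 48.917
6 0.155 0.030 50.437
final: 50.437 0.442

Arc 1: start y=6.230, vy=6.470 → t=1.937, apex=8.323, x_land=18.965, impact vy=-12.902
  bounce: vy ← 0.57·12.902 = 7.354
Arc 2: start y=0.000, vy=7.354 → t=1.471, apex=2.704, x_land=33.365, impact vy=-7.354
  bounce: vy ← 0.57·7.354 = 4.192
Arc 3: start y=0.000, vy=4.192 → t=0.838, apex=0.879, x_land=41.572, impact vy=-4.192
  bounce: vy ← 0.57·4.192 = 2.389
Arc 4: start y=0.000, vy=2.389 → t=0.478, apex=0.285, x_land=46.251, impact vy=-2.389
  bounce: vy ← 0.57·2.389 = 1.362
Arc 5: start y=0.000, vy=1.362 → t=0.272, apex=0.093, x_land=48.917, impact vy=-1.362
  bounce: vy ← 0.57·1.362 = 0.776
Arc 6: start y=0.000, vy=0.776 → t=0.155, apex=0.030, x_land=50.437, impact vy=-0.776
  bounce: vy ← 0.57·0.776 = 0.442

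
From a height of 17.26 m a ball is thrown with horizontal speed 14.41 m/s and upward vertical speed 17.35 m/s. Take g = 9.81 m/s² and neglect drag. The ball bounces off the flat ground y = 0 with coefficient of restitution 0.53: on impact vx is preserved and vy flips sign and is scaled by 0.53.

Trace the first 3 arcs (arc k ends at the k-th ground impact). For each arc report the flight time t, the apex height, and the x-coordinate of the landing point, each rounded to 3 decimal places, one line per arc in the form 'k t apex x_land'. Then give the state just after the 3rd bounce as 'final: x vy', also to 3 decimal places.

Arc 1: start y=17.260, vy=17.350 → t=4.347, apex=32.603, x_land=62.637, impact vy=-25.292
  bounce: vy ← 0.53·25.292 = 13.405
Arc 2: start y=0.000, vy=13.405 → t=2.733, apex=9.158, x_land=102.017, impact vy=-13.405
  bounce: vy ← 0.53·13.405 = 7.104
Arc 3: start y=0.000, vy=7.104 → t=1.448, apex=2.573, x_land=122.888, impact vy=-7.104
  bounce: vy ← 0.53·7.104 = 3.765

1 4.347 32.603 62.637
2 2.733 9.158 102.017
3 1.448 2.573 122.888
final: 122.888 3.765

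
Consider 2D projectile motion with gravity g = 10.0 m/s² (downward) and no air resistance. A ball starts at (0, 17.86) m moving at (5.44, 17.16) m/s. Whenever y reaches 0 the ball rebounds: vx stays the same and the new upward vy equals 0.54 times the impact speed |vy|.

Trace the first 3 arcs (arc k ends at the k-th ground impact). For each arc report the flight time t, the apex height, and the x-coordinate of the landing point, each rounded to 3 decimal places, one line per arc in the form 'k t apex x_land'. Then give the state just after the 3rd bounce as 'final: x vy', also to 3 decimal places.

Arc 1: start y=17.860, vy=17.160 → t=4.269, apex=32.583, x_land=23.222, impact vy=-25.528
  bounce: vy ← 0.54·25.528 = 13.785
Arc 2: start y=0.000, vy=13.785 → t=2.757, apex=9.501, x_land=38.220, impact vy=-13.785
  bounce: vy ← 0.54·13.785 = 7.444
Arc 3: start y=0.000, vy=7.444 → t=1.489, apex=2.771, x_land=46.319, impact vy=-7.444
  bounce: vy ← 0.54·7.444 = 4.020

1 4.269 32.583 23.222
2 2.757 9.501 38.220
3 1.489 2.771 46.319
final: 46.319 4.020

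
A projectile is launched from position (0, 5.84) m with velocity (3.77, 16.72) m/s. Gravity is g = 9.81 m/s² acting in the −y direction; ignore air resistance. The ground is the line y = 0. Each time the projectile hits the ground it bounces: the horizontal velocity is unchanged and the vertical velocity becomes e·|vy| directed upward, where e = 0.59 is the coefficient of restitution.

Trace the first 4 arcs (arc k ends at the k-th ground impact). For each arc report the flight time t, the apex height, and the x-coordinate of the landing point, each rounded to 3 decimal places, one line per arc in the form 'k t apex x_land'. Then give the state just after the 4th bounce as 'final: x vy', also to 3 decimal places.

Arc 1: start y=5.840, vy=16.720 → t=3.728, apex=20.089, x_land=14.055, impact vy=-19.853
  bounce: vy ← 0.59·19.853 = 11.713
Arc 2: start y=0.000, vy=11.713 → t=2.388, apex=6.993, x_land=23.058, impact vy=-11.713
  bounce: vy ← 0.59·11.713 = 6.911
Arc 3: start y=0.000, vy=6.911 → t=1.409, apex=2.434, x_land=28.370, impact vy=-6.911
  bounce: vy ← 0.59·6.911 = 4.077
Arc 4: start y=0.000, vy=4.077 → t=0.831, apex=0.847, x_land=31.503, impact vy=-4.077
  bounce: vy ← 0.59·4.077 = 2.406

1 3.728 20.089 14.055
2 2.388 6.993 23.058
3 1.409 2.434 28.370
4 0.831 0.847 31.503
final: 31.503 2.406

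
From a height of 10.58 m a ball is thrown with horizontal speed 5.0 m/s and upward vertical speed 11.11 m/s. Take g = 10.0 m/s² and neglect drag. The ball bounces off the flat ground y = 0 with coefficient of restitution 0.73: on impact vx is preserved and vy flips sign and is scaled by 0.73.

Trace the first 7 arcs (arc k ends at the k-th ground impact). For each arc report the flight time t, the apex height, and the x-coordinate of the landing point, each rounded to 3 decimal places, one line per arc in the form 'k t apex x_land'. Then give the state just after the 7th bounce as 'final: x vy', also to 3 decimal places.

Arc 1: start y=10.580, vy=11.110 → t=2.941, apex=16.752, x_land=14.707, impact vy=-18.304
  bounce: vy ← 0.73·18.304 = 13.362
Arc 2: start y=0.000, vy=13.362 → t=2.672, apex=8.927, x_land=28.069, impact vy=-13.362
  bounce: vy ← 0.73·13.362 = 9.754
Arc 3: start y=0.000, vy=9.754 → t=1.951, apex=4.757, x_land=37.823, impact vy=-9.754
  bounce: vy ← 0.73·9.754 = 7.121
Arc 4: start y=0.000, vy=7.121 → t=1.424, apex=2.535, x_land=44.943, impact vy=-7.121
  bounce: vy ← 0.73·7.121 = 5.198
Arc 5: start y=0.000, vy=5.198 → t=1.040, apex=1.351, x_land=50.141, impact vy=-5.198
  bounce: vy ← 0.73·5.198 = 3.795
Arc 6: start y=0.000, vy=3.795 → t=0.759, apex=0.720, x_land=53.936, impact vy=-3.795
  bounce: vy ← 0.73·3.795 = 2.770
Arc 7: start y=0.000, vy=2.770 → t=0.554, apex=0.384, x_land=56.706, impact vy=-2.770
  bounce: vy ← 0.73·2.770 = 2.022

1 2.941 16.752 14.707
2 2.672 8.927 28.069
3 1.951 4.757 37.823
4 1.424 2.535 44.943
5 1.040 1.351 50.141
6 0.759 0.720 53.936
7 0.554 0.384 56.706
final: 56.706 2.022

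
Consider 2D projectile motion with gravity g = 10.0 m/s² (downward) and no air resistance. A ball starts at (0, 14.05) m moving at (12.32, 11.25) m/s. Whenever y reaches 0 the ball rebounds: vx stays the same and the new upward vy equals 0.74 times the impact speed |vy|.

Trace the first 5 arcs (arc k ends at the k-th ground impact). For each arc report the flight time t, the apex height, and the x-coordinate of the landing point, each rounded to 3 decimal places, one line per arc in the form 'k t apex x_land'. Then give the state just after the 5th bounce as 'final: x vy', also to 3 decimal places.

Arc 1: start y=14.050, vy=11.250 → t=3.144, apex=20.378, x_land=38.732, impact vy=-20.188
  bounce: vy ← 0.74·20.188 = 14.939
Arc 2: start y=0.000, vy=14.939 → t=2.988, apex=11.159, x_land=75.542, impact vy=-14.939
  bounce: vy ← 0.74·14.939 = 11.055
Arc 3: start y=0.000, vy=11.055 → t=2.211, apex=6.111, x_land=102.782, impact vy=-11.055
  bounce: vy ← 0.74·11.055 = 8.181
Arc 4: start y=0.000, vy=8.181 → t=1.636, apex=3.346, x_land=122.939, impact vy=-8.181
  bounce: vy ← 0.74·8.181 = 6.054
Arc 5: start y=0.000, vy=6.054 → t=1.211, apex=1.832, x_land=137.856, impact vy=-6.054
  bounce: vy ← 0.74·6.054 = 4.480

1 3.144 20.378 38.732
2 2.988 11.159 75.542
3 2.211 6.111 102.782
4 1.636 3.346 122.939
5 1.211 1.832 137.856
final: 137.856 4.480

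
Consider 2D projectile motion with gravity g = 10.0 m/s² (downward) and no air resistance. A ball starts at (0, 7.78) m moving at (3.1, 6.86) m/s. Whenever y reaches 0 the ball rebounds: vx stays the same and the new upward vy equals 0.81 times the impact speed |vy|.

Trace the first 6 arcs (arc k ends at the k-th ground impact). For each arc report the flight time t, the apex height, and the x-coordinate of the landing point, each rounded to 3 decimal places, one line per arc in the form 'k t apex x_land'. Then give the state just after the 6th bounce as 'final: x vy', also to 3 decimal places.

Arc 1: start y=7.780, vy=6.860 → t=2.110, apex=10.133, x_land=6.540, impact vy=-14.236
  bounce: vy ← 0.81·14.236 = 11.531
Arc 2: start y=0.000, vy=11.531 → t=2.306, apex=6.648, x_land=13.689, impact vy=-11.531
  bounce: vy ← 0.81·11.531 = 9.340
Arc 3: start y=0.000, vy=9.340 → t=1.868, apex=4.362, x_land=19.480, impact vy=-9.340
  bounce: vy ← 0.81·9.340 = 7.566
Arc 4: start y=0.000, vy=7.566 → t=1.513, apex=2.862, x_land=24.170, impact vy=-7.566
  bounce: vy ← 0.81·7.566 = 6.128
Arc 5: start y=0.000, vy=6.128 → t=1.226, apex=1.878, x_land=27.970, impact vy=-6.128
  bounce: vy ← 0.81·6.128 = 4.964
Arc 6: start y=0.000, vy=4.964 → t=0.993, apex=1.232, x_land=31.047, impact vy=-4.964
  bounce: vy ← 0.81·4.964 = 4.021

1 2.110 10.133 6.540
2 2.306 6.648 13.689
3 1.868 4.362 19.480
4 1.513 2.862 24.170
5 1.226 1.878 27.970
6 0.993 1.232 31.047
final: 31.047 4.021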